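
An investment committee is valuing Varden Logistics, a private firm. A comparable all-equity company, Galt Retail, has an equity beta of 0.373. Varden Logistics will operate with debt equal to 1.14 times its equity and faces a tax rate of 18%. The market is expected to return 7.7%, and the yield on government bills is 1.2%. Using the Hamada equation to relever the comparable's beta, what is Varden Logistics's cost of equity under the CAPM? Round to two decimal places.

β_L = β_U × [1 + (1 − t)(D/E)] = 0.373 × [1 + (1 − 0.18) × 1.14]
    = 0.373 × [1 + 0.82 × 1.14] = 0.373 × 1.9348 = 0.7217
MRP = 7.7% − 1.2% = 6.50%
E(R) = R_f + β_L × MRP = 1.2% + 0.7217 × 6.5% = 5.89%

5.89%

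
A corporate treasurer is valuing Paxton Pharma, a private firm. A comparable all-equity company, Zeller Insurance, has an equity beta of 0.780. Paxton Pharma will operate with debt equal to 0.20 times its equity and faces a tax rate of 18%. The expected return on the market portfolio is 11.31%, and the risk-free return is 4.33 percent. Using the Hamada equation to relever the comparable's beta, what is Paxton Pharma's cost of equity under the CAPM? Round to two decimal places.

10.67%

β_L = β_U × [1 + (1 − t)(D/E)] = 0.780 × [1 + (1 − 0.18) × 0.20]
    = 0.780 × [1 + 0.82 × 0.20] = 0.780 × 1.1640 = 0.9079
MRP = 11.31% − 4.33% = 6.98%
E(R) = R_f + β_L × MRP = 4.33% + 0.9079 × 6.98% = 10.67%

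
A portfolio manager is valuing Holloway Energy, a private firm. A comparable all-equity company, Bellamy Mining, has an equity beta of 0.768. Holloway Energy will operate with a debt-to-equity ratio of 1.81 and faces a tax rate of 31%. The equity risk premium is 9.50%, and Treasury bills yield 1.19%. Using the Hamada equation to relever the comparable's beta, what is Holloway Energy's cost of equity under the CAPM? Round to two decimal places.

β_L = β_U × [1 + (1 − t)(D/E)] = 0.768 × [1 + (1 − 0.31) × 1.81]
    = 0.768 × [1 + 0.69 × 1.81] = 0.768 × 2.2489 = 1.7272
E(R) = R_f + β_L × MRP = 1.19% + 1.7272 × 9.50% = 17.60%

17.60%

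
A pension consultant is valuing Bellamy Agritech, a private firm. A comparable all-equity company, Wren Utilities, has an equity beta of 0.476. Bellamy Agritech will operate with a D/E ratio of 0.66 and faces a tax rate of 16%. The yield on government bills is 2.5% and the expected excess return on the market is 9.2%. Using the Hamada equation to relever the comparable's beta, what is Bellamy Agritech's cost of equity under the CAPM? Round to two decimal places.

9.31%

β_L = β_U × [1 + (1 − t)(D/E)] = 0.476 × [1 + (1 − 0.16) × 0.66]
    = 0.476 × [1 + 0.84 × 0.66] = 0.476 × 1.5544 = 0.7399
E(R) = R_f + β_L × MRP = 2.5% + 0.7399 × 9.2% = 9.31%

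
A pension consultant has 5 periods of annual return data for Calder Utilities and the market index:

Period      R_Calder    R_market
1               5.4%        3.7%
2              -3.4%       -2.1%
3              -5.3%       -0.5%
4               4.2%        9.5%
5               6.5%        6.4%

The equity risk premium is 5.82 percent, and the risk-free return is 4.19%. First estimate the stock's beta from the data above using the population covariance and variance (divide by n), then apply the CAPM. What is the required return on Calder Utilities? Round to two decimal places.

9.65%

Mean R_i = (5.4 − 3.4 − 5.3 + 4.2 + 6.5) / 5 = 1.4800%
Mean R_m = (3.7 − 2.1 − 0.5 + 9.5 + 6.4) / 5 = 3.4000%
Σ(R_i − R̄_i)(R_m − R̄_m) = 86.1100  ⇒  Cov = 86.1100 / 5 = 17.2220
Σ(R_m − R̄_m)² = 91.7600  ⇒  Var(R_m) = 91.7600 / 5 = 18.3520
β = Cov / Var(R_m) = 17.2220 / 18.3520 = 0.9384
E(R) = R_f + β × MRP = 4.19% + 0.9384 × 5.82% = 9.65%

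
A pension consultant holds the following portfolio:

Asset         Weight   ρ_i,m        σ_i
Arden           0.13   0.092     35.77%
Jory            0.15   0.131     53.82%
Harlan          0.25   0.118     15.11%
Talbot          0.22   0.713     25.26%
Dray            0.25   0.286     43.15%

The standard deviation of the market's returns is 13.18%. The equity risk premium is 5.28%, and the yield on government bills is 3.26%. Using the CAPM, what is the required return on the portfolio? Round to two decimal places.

β_Arden = 0.092 × 35.77% / 13.18% = 0.2497
β_Jory = 0.131 × 53.82% / 13.18% = 0.5349
β_Harlan = 0.118 × 15.11% / 13.18% = 0.1353
β_Talbot = 0.713 × 25.26% / 13.18% = 1.3665
β_Dray = 0.286 × 43.15% / 13.18% = 0.9363
β_P = Σ w_i β_i = 0.13×0.2497 + 0.15×0.5349 + 0.25×0.1353 + 0.22×1.3665 + 0.25×0.9363 = 0.6812
E(R_P) = R_f + β_P × MRP = 3.26% + 0.6812 × 5.28% = 6.86%

6.86%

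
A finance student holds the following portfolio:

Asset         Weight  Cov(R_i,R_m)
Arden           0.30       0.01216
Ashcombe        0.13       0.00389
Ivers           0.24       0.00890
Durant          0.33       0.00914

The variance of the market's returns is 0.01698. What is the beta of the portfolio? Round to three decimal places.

β_Arden = 0.01216 / 0.01698 = 0.7161
β_Ashcombe = 0.00389 / 0.01698 = 0.2291
β_Ivers = 0.00890 / 0.01698 = 0.5241
β_Durant = 0.00914 / 0.01698 = 0.5383
β_P = Σ w_i β_i = 0.30×0.7161 + 0.13×0.2291 + 0.24×0.5241 + 0.33×0.5383 = 0.5480

0.548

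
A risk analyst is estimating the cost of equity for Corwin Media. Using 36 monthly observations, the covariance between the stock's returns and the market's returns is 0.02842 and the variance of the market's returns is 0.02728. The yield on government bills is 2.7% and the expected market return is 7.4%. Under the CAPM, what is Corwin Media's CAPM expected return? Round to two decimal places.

7.60%

β = Cov(R_i, R_m) / Var(R_m) = 0.02842 / 0.02728 = 1.0418
MRP = 7.4% − 2.7% = 4.70%
E(R) = R_f + β × MRP = 2.7% + 1.0418 × 4.7% = 7.60%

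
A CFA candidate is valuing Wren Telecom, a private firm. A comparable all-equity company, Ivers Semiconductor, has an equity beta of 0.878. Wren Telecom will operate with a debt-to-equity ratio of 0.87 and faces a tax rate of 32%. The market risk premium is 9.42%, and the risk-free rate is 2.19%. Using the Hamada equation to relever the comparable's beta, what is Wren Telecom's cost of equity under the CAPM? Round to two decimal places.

β_L = β_U × [1 + (1 − t)(D/E)] = 0.878 × [1 + (1 − 0.32) × 0.87]
    = 0.878 × [1 + 0.68 × 0.87] = 0.878 × 1.5916 = 1.3974
E(R) = R_f + β_L × MRP = 2.19% + 1.3974 × 9.42% = 15.35%

15.35%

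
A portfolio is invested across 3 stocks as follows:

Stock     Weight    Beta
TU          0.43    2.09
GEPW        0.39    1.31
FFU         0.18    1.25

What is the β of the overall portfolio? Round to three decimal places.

1.635

β_P = Σ w_i β_i = 0.43×2.09 + 0.39×1.31 + 0.18×1.25 = 1.6346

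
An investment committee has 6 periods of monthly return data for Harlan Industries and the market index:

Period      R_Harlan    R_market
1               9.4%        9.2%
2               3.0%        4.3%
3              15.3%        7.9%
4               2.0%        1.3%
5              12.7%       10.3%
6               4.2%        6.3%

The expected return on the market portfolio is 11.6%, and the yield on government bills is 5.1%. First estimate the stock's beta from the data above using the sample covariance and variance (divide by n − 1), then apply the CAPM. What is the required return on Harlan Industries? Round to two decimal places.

Mean R_i = (9.4 + 3.0 + 15.3 + 2.0 + 12.7 + 4.2) / 6 = 7.7667%
Mean R_m = (9.2 + 4.3 + 7.9 + 1.3 + 10.3 + 6.3) / 6 = 6.5500%
Σ(R_i − R̄_i)(R_m − R̄_m) = 74.8900  ⇒  Cov = 74.8900 / 5 = 14.9780
Σ(R_m − R̄_m)² = 55.5950  ⇒  Var(R_m) = 55.5950 / 5 = 11.1190
β = Cov / Var(R_m) = 14.9780 / 11.1190 = 1.3471
MRP = 11.6% − 5.1% = 6.50%
E(R) = R_f + β × MRP = 5.1% + 1.3471 × 6.5% = 13.86%

13.86%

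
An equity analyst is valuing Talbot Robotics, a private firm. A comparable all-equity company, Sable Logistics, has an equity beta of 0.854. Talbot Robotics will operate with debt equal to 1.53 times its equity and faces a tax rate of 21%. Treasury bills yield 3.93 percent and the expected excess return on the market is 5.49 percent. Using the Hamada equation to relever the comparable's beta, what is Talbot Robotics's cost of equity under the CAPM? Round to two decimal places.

14.29%

β_L = β_U × [1 + (1 − t)(D/E)] = 0.854 × [1 + (1 − 0.21) × 1.53]
    = 0.854 × [1 + 0.79 × 1.53] = 0.854 × 2.2087 = 1.8862
E(R) = R_f + β_L × MRP = 3.93% + 1.8862 × 5.49% = 14.29%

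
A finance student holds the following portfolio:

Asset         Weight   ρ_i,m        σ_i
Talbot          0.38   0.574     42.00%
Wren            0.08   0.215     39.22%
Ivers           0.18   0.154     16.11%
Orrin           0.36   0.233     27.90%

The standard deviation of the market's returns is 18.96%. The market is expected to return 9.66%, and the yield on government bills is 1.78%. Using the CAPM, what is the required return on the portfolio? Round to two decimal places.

7.03%

β_Talbot = 0.574 × 42.00% / 18.96% = 1.2715
β_Wren = 0.215 × 39.22% / 18.96% = 0.4447
β_Ivers = 0.154 × 16.11% / 18.96% = 0.1309
β_Orrin = 0.233 × 27.90% / 18.96% = 0.3429
β_P = Σ w_i β_i = 0.38×1.2715 + 0.08×0.4447 + 0.18×0.1309 + 0.36×0.3429 = 0.6658
MRP = 9.66% − 1.78% = 7.88%
E(R_P) = R_f + β_P × MRP = 1.78% + 0.6658 × 7.88% = 7.03%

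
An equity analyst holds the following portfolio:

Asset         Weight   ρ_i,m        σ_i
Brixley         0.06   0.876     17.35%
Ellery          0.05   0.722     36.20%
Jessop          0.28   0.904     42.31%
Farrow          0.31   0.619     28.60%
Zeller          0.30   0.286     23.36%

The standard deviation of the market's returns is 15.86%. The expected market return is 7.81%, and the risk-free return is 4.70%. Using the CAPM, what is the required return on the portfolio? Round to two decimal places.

β_Brixley = 0.876 × 17.35% / 15.86% = 0.9583
β_Ellery = 0.722 × 36.20% / 15.86% = 1.6479
β_Jessop = 0.904 × 42.31% / 15.86% = 2.4116
β_Farrow = 0.619 × 28.60% / 15.86% = 1.1162
β_Zeller = 0.286 × 23.36% / 15.86% = 0.4212
β_P = Σ w_i β_i = 0.06×0.9583 + 0.05×1.6479 + 0.28×2.4116 + 0.31×1.1162 + 0.30×0.4212 = 1.2875
MRP = 7.81% − 4.70% = 3.11%
E(R_P) = R_f + β_P × MRP = 4.70% + 1.2875 × 3.11% = 8.70%

8.70%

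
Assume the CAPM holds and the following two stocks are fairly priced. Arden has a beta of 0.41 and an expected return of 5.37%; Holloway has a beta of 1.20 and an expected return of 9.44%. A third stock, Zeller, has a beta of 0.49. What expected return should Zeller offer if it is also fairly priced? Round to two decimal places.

5.78%

MRP (SML slope) = (9.44% − 5.37%) / (1.20 − 0.41) = 4.07% / 0.79 = 5.1519%
R_f (intercept) = 5.37% − 0.41 × 5.1519% = 3.2577%
E(R_Zeller) = R_f + β × MRP = 3.2577% + 0.49 × 5.1519% = 5.78%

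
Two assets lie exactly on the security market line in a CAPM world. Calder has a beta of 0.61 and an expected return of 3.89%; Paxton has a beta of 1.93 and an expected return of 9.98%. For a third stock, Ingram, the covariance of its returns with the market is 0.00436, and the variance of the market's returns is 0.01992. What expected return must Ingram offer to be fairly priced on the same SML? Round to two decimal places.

2.09%

MRP = (9.98% − 3.89%) / (1.93 − 0.61) = 4.6136%
R_f = 3.89% − 0.61 × 4.6136% = 1.0757%
β_Ingram = Cov / Var(R_m) = 0.00436 / 0.01992 = 0.2189
E(R_Ingram) = R_f + β × MRP = 1.0757% + 0.2189 × 4.6136% = 2.09%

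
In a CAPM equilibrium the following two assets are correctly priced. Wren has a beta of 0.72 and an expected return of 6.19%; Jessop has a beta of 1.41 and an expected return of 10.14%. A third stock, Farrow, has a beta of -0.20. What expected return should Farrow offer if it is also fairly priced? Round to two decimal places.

0.92%

MRP (SML slope) = (10.14% − 6.19%) / (1.41 − 0.72) = 3.95% / 0.69 = 5.7246%
R_f (intercept) = 6.19% − 0.72 × 5.7246% = 2.0683%
E(R_Farrow) = R_f + β × MRP = 2.0683% + -0.20 × 5.7246% = 0.92%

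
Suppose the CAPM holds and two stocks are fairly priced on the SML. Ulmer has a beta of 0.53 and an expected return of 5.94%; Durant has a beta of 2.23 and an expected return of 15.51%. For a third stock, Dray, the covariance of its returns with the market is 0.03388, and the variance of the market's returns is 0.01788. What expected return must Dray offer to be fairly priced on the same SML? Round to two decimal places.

MRP = (15.51% − 5.94%) / (2.23 − 0.53) = 5.6294%
R_f = 5.94% − 0.53 × 5.6294% = 2.9564%
β_Dray = Cov / Var(R_m) = 0.03388 / 0.01788 = 1.8949
E(R_Dray) = R_f + β × MRP = 2.9564% + 1.8949 × 5.6294% = 13.62%

13.62%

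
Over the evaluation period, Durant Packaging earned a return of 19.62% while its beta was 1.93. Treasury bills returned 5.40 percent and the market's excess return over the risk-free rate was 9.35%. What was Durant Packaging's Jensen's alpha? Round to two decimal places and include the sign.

-3.83%

CAPM benchmark = R_f + β(R_m − R_f) = 5.40% + 1.93 × 9.35% = 23.4455%
α = actual − benchmark = 19.62% − 23.4455% = -3.83%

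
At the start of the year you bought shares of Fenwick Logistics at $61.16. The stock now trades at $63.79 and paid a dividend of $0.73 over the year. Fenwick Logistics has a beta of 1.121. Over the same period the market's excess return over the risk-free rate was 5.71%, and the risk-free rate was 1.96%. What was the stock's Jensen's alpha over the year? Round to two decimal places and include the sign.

-2.87%

Realised HPR = (P1 + D1 − P0) / P0 = (63.79 + 0.73 − 61.16) / 61.16 = 3.36 / 61.16 = 5.4938%
CAPM required = R_f + β·MRP = 1.96% + 1.121 × 5.71% = 8.36091%
α = realised − required = 5.4938% − 8.36091% = -2.87%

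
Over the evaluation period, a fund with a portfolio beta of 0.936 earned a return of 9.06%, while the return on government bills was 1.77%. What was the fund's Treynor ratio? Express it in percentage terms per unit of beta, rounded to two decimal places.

7.79%

Treynor = (R_P − R_f) / β_P = (9.06% − 1.77%) / 0.9360 = 7.29% / 0.9360 = 7.79%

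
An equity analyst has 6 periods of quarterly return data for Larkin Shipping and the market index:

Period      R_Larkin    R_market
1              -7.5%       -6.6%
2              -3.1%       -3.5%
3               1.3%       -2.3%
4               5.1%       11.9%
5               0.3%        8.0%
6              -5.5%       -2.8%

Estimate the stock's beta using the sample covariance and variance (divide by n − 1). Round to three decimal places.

0.529

Mean R_i = (-7.5 − 3.1 + 1.3 + 5.1 + 0.3 − 5.5) / 6 = -1.5667%
Mean R_m = (-6.6 − 3.5 − 2.3 + 11.9 + 8.0 − 2.8) / 6 = 0.7833%
Σ(R_i − R̄_i)(R_m − R̄_m) = 143.2133  ⇒  Cov = 143.2133 / 5 = 28.6427
Σ(R_m − R̄_m)² = 270.8683  ⇒  Var(R_m) = 270.8683 / 5 = 54.1737
β = Cov / Var(R_m) = 28.6427 / 54.1737 = 0.5287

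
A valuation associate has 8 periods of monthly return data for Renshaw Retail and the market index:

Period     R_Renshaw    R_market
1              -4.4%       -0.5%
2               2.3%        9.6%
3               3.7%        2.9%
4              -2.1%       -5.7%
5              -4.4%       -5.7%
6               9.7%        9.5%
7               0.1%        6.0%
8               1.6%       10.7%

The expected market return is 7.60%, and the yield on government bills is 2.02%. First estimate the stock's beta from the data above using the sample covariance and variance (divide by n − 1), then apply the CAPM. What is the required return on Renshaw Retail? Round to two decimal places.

Mean R_i = (-4.4 + 2.3 + 3.7 − 2.1 − 4.4 + 9.7 + 0.1 + 1.6) / 8 = 0.8125%
Mean R_m = (-0.5 + 9.6 + 2.9 − 5.7 − 5.7 + 9.5 + 6.0 + 10.7) / 8 = 3.3500%
Σ(R_i − R̄_i)(R_m − R̄_m) = 160.1550  ⇒  Cov = 160.1550 / 7 = 22.8793
Σ(R_m − R̄_m)² = 316.7600  ⇒  Var(R_m) = 316.7600 / 7 = 45.2514
β = Cov / Var(R_m) = 22.8793 / 45.2514 = 0.5056
MRP = 7.60% − 2.02% = 5.58%
E(R) = R_f + β × MRP = 2.02% + 0.5056 × 5.58% = 4.84%

4.84%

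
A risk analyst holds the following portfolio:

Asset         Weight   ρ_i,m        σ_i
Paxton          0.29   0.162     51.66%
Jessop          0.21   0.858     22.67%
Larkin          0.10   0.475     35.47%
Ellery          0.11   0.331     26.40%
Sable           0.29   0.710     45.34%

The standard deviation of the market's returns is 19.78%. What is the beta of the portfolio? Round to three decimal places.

0.935

β_Paxton = 0.162 × 51.66% / 19.78% = 0.4231
β_Jessop = 0.858 × 22.67% / 19.78% = 0.9834
β_Larkin = 0.475 × 35.47% / 19.78% = 0.8518
β_Ellery = 0.331 × 26.40% / 19.78% = 0.4418
β_Sable = 0.710 × 45.34% / 19.78% = 1.6275
β_P = Σ w_i β_i = 0.29×0.4231 + 0.21×0.9834 + 0.10×0.8518 + 0.11×0.4418 + 0.29×1.6275 = 0.9350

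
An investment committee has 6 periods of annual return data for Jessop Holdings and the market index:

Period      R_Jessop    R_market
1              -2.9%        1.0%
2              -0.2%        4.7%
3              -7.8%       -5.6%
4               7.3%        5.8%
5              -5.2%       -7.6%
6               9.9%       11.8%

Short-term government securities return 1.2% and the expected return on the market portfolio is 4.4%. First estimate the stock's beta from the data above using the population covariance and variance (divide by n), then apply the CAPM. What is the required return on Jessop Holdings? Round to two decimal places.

Mean R_i = (-2.9 − 0.2 − 7.8 + 7.3 − 5.2 + 9.9) / 6 = 0.1833%
Mean R_m = (1.0 + 4.7 − 5.6 + 5.8 − 7.6 + 11.8) / 6 = 1.6833%
Σ(R_i − R̄_i)(R_m − R̄_m) = 236.6683  ⇒  Cov = 236.6683 / 6 = 39.4447
Σ(R_m − R̄_m)² = 268.0883  ⇒  Var(R_m) = 268.0883 / 6 = 44.6814
β = Cov / Var(R_m) = 39.4447 / 44.6814 = 0.8828
MRP = 4.4% − 1.2% = 3.20%
E(R) = R_f + β × MRP = 1.2% + 0.8828 × 3.2% = 4.02%

4.02%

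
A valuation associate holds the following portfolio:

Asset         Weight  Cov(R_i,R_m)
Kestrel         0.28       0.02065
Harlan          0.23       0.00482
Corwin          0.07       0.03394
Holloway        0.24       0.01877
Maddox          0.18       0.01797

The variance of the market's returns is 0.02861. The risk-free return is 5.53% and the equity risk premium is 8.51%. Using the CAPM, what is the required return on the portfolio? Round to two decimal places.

10.59%

β_Kestrel = 0.02065 / 0.02861 = 0.7218
β_Harlan = 0.00482 / 0.02861 = 0.1685
β_Corwin = 0.03394 / 0.02861 = 1.1863
β_Holloway = 0.01877 / 0.02861 = 0.6561
β_Maddox = 0.01797 / 0.02861 = 0.6281
β_P = Σ w_i β_i = 0.28×0.7218 + 0.23×0.1685 + 0.07×1.1863 + 0.24×0.6561 + 0.18×0.6281 = 0.5944
E(R_P) = R_f + β_P × MRP = 5.53% + 0.5944 × 8.51% = 10.59%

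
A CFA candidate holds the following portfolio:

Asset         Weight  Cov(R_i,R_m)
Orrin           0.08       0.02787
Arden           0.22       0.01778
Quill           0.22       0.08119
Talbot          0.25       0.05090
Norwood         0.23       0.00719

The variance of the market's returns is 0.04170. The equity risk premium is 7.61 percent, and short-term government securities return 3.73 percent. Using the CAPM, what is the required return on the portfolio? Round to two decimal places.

10.73%

β_Orrin = 0.02787 / 0.04170 = 0.6683
β_Arden = 0.01778 / 0.04170 = 0.4264
β_Quill = 0.08119 / 0.04170 = 1.9470
β_Talbot = 0.05090 / 0.04170 = 1.2206
β_Norwood = 0.00719 / 0.04170 = 0.1724
β_P = Σ w_i β_i = 0.08×0.6683 + 0.22×0.4264 + 0.22×1.9470 + 0.25×1.2206 + 0.23×0.1724 = 0.9204
E(R_P) = R_f + β_P × MRP = 3.73% + 0.9204 × 7.61% = 10.73%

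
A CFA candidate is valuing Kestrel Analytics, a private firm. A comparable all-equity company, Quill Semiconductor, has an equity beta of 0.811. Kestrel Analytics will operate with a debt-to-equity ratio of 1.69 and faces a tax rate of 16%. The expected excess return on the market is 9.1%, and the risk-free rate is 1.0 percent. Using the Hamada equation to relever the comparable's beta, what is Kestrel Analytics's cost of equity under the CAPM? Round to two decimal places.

β_L = β_U × [1 + (1 − t)(D/E)] = 0.811 × [1 + (1 − 0.16) × 1.69]
    = 0.811 × [1 + 0.84 × 1.69] = 0.811 × 2.4196 = 1.9623
E(R) = R_f + β_L × MRP = 1.0% + 1.9623 × 9.1% = 18.86%

18.86%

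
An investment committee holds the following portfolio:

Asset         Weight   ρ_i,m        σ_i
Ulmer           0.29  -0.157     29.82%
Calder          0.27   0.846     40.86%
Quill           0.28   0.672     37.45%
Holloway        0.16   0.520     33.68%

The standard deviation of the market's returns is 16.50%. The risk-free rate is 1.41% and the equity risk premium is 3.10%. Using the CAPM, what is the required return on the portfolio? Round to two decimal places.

4.76%

β_Ulmer = -0.157 × 29.82% / 16.50% = -0.2837
β_Calder = 0.846 × 40.86% / 16.50% = 2.0950
β_Quill = 0.672 × 37.45% / 16.50% = 1.5252
β_Holloway = 0.520 × 33.68% / 16.50% = 1.0614
β_P = Σ w_i β_i = 0.29×-0.2837 + 0.27×2.0950 + 0.28×1.5252 + 0.16×1.0614 = 1.0803
E(R_P) = R_f + β_P × MRP = 1.41% + 1.0803 × 3.10% = 4.76%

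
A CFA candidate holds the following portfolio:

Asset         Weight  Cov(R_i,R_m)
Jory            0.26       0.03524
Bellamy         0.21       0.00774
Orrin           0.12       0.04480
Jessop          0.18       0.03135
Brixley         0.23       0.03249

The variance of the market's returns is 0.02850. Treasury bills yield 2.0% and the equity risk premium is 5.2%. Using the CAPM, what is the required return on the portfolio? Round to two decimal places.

7.34%

β_Jory = 0.03524 / 0.02850 = 1.2365
β_Bellamy = 0.00774 / 0.02850 = 0.2716
β_Orrin = 0.04480 / 0.02850 = 1.5719
β_Jessop = 0.03135 / 0.02850 = 1.1000
β_Brixley = 0.03249 / 0.02850 = 1.1400
β_P = Σ w_i β_i = 0.26×1.2365 + 0.21×0.2716 + 0.12×1.5719 + 0.18×1.1000 + 0.23×1.1400 = 1.0274
E(R_P) = R_f + β_P × MRP = 2.0% + 1.0274 × 5.2% = 7.34%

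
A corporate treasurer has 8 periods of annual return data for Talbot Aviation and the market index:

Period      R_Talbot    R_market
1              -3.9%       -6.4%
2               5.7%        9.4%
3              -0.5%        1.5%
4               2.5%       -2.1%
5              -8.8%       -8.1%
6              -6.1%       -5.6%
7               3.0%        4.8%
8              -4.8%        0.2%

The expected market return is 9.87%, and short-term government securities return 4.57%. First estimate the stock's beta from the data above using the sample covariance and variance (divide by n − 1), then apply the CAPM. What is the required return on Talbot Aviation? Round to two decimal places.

8.40%

Mean R_i = (-3.9 + 5.7 − 0.5 + 2.5 − 8.8 − 6.1 + 3.0 − 4.8) / 8 = -1.6125%
Mean R_m = (-6.4 + 9.4 + 1.5 − 2.1 − 8.1 − 5.6 + 4.8 + 0.2) / 8 = -0.7875%
Σ(R_i − R̄_i)(R_m − R̄_m) = 181.2613  ⇒  Cov = 181.2613 / 7 = 25.8945
Σ(R_m − R̄_m)² = 251.0688  ⇒  Var(R_m) = 251.0688 / 7 = 35.8670
β = Cov / Var(R_m) = 25.8945 / 35.8670 = 0.7220
MRP = 9.87% − 4.57% = 5.30%
E(R) = R_f + β × MRP = 4.57% + 0.7220 × 5.30% = 8.40%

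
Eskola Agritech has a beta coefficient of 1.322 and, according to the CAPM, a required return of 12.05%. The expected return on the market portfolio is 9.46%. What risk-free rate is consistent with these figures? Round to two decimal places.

1.42%

E(R) = R_f + β(E(R_m) − R_f) = R_f(1 − β) + β·E(R_m)
12.05% = R_f × (1 − 1.322) + 1.322 × 9.46%
12.05% = R_f × -0.322 + 12.50612%
R_f = (12.05% − 12.50612%) / -0.322 = 1.42%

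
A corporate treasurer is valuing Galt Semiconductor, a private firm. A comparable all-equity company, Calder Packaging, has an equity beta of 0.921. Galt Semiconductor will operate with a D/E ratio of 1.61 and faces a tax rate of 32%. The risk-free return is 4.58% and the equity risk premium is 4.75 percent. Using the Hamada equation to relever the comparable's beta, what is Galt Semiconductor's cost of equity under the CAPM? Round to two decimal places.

β_L = β_U × [1 + (1 − t)(D/E)] = 0.921 × [1 + (1 − 0.32) × 1.61]
    = 0.921 × [1 + 0.68 × 1.61] = 0.921 × 2.0948 = 1.9293
E(R) = R_f + β_L × MRP = 4.58% + 1.9293 × 4.75% = 13.74%

13.74%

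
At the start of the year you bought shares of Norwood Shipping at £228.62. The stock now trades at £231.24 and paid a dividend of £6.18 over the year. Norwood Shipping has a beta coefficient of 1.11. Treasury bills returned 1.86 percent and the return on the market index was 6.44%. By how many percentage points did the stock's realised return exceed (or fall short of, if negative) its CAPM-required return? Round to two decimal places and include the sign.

Realised HPR = (P1 + D1 − P0) / P0 = (231.24 + 6.18 − 228.62) / 228.62 = 8.80 / 228.62 = 3.8492%
MRP = 6.44% − 1.86% = 4.58%
CAPM required = R_f + β·MRP = 1.86% + 1.11 × 4.58% = 6.9438%
α = realised − required = 3.8492% − 6.9438% = -3.09%

-3.09%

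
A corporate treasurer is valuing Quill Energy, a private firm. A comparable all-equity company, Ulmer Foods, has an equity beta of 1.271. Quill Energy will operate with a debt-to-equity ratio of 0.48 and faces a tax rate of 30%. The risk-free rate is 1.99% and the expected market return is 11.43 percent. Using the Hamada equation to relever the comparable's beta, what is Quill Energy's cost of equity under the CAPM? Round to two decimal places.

β_L = β_U × [1 + (1 − t)(D/E)] = 1.271 × [1 + (1 − 0.30) × 0.48]
    = 1.271 × [1 + 0.70 × 0.48] = 1.271 × 1.3360 = 1.6981
MRP = 11.43% − 1.99% = 9.44%
E(R) = R_f + β_L × MRP = 1.99% + 1.6981 × 9.44% = 18.02%

18.02%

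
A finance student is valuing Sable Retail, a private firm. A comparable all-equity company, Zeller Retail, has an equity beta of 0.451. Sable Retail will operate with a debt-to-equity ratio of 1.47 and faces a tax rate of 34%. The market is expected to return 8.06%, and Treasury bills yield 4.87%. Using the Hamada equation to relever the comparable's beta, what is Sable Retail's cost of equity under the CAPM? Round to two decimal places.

7.70%

β_L = β_U × [1 + (1 − t)(D/E)] = 0.451 × [1 + (1 − 0.34) × 1.47]
    = 0.451 × [1 + 0.66 × 1.47] = 0.451 × 1.9702 = 0.8886
MRP = 8.06% − 4.87% = 3.19%
E(R) = R_f + β_L × MRP = 4.87% + 0.8886 × 3.19% = 7.70%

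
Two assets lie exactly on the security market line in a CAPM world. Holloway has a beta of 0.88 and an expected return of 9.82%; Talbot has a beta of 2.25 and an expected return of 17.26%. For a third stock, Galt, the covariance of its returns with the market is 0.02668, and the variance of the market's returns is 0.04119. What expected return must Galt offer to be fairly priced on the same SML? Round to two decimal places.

8.56%

MRP = (17.26% − 9.82%) / (2.25 − 0.88) = 5.4307%
R_f = 9.82% − 0.88 × 5.4307% = 5.0410%
β_Galt = Cov / Var(R_m) = 0.02668 / 0.04119 = 0.6477
E(R_Galt) = R_f + β × MRP = 5.0410% + 0.6477 × 5.4307% = 8.56%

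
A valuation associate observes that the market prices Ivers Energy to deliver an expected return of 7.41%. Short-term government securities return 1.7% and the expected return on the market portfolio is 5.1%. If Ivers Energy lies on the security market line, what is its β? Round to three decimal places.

MRP = 5.1% − 1.7% = 3.40%
β = (E(R) − R_f) / MRP = (7.41% − 1.7%) / 3.4% = 5.71% / 3.4% = 1.679

1.679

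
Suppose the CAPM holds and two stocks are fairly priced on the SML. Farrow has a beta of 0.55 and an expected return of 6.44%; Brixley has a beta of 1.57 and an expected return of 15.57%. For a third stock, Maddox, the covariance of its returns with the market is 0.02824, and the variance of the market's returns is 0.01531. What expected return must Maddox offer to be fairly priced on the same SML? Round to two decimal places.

18.03%

MRP = (15.57% − 6.44%) / (1.57 − 0.55) = 8.9510%
R_f = 6.44% − 0.55 × 8.9510% = 1.5170%
β_Maddox = Cov / Var(R_m) = 0.02824 / 0.01531 = 1.8445
E(R_Maddox) = R_f + β × MRP = 1.5170% + 1.8445 × 8.9510% = 18.03%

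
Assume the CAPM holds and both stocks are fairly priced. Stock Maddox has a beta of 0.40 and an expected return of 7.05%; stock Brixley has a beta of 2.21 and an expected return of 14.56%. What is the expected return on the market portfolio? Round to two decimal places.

9.54%

Both satisfy E(R) = R_f + β·MRP, so the slope of the SML is
MRP = (14.56% − 7.05%) / (2.21 − 0.40) = 7.51% / 1.81 = 4.1492%
R_f = E(R_Maddox) − β_Maddox·MRP = 7.05% − 0.40 × 4.1492% = 5.3903%
E(R_m) = R_f + MRP = 5.3903% + 4.1492% = 9.54%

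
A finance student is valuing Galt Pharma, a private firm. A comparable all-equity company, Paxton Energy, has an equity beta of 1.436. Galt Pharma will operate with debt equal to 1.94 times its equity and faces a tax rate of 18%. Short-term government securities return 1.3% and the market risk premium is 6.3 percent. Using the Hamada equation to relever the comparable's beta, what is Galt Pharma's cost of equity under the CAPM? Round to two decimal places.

β_L = β_U × [1 + (1 − t)(D/E)] = 1.436 × [1 + (1 − 0.18) × 1.94]
    = 1.436 × [1 + 0.82 × 1.94] = 1.436 × 2.5908 = 3.7204
E(R) = R_f + β_L × MRP = 1.3% + 3.7204 × 6.3% = 24.74%

24.74%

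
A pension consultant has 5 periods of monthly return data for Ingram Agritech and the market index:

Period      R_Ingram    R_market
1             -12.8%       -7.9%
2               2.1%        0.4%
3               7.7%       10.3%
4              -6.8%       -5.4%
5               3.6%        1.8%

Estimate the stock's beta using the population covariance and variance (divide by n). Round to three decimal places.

1.112

Mean R_i = (-12.8 + 2.1 + 7.7 − 6.8 + 3.6) / 5 = -1.2400%
Mean R_m = (-7.9 + 0.4 + 10.3 − 5.4 + 1.8) / 5 = -0.1600%
Σ(R_i − R̄_i)(R_m − R̄_m) = 223.4780  ⇒  Cov = 223.4780 / 5 = 44.6956
Σ(R_m − R̄_m)² = 200.9320  ⇒  Var(R_m) = 200.9320 / 5 = 40.1864
β = Cov / Var(R_m) = 44.6956 / 40.1864 = 1.1122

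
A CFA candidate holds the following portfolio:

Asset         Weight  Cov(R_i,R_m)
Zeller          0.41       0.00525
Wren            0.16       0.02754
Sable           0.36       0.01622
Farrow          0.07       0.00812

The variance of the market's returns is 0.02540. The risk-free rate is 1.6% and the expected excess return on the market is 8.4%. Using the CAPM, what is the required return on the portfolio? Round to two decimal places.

β_Zeller = 0.00525 / 0.02540 = 0.2067
β_Wren = 0.02754 / 0.02540 = 1.0843
β_Sable = 0.01622 / 0.02540 = 0.6386
β_Farrow = 0.00812 / 0.02540 = 0.3197
β_P = Σ w_i β_i = 0.41×0.2067 + 0.16×1.0843 + 0.36×0.6386 + 0.07×0.3197 = 0.5105
E(R_P) = R_f + β_P × MRP = 1.6% + 0.5105 × 8.4% = 5.89%

5.89%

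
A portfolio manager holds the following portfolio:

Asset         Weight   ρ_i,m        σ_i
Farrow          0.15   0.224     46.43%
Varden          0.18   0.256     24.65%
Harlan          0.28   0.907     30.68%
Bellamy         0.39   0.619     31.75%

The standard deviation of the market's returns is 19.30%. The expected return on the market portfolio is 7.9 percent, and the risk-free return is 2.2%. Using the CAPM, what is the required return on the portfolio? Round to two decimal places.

β_Farrow = 0.224 × 46.43% / 19.30% = 0.5389
β_Varden = 0.256 × 24.65% / 19.30% = 0.3270
β_Harlan = 0.907 × 30.68% / 19.30% = 1.4418
β_Bellamy = 0.619 × 31.75% / 19.30% = 1.0183
β_P = Σ w_i β_i = 0.15×0.5389 + 0.18×0.3270 + 0.28×1.4418 + 0.39×1.0183 = 0.9405
MRP = 7.9% − 2.2% = 5.70%
E(R_P) = R_f + β_P × MRP = 2.2% + 0.9405 × 5.7% = 7.56%

7.56%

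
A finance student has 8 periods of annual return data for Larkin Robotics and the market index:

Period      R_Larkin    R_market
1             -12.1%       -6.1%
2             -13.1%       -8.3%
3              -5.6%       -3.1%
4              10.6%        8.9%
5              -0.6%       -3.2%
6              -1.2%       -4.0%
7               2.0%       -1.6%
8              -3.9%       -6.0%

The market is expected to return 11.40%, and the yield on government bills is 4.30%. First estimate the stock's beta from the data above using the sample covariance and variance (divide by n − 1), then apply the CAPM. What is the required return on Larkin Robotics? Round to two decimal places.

13.63%

Mean R_i = (-12.1 − 13.1 − 5.6 + 10.6 − 0.6 − 1.2 + 2.0 − 3.9) / 8 = -2.9875%
Mean R_m = (-6.1 − 8.3 − 3.1 + 8.9 − 3.2 − 4.0 − 1.6 − 6.0) / 8 = -2.9250%
Σ(R_i − R̄_i)(R_m − R̄_m) = 251.2525  ⇒  Cov = 251.2525 / 7 = 35.8932
Σ(R_m − R̄_m)² = 191.2750  ⇒  Var(R_m) = 191.2750 / 7 = 27.3250
β = Cov / Var(R_m) = 35.8932 / 27.3250 = 1.3136
MRP = 11.40% − 4.30% = 7.10%
E(R) = R_f + β × MRP = 4.30% + 1.3136 × 7.10% = 13.63%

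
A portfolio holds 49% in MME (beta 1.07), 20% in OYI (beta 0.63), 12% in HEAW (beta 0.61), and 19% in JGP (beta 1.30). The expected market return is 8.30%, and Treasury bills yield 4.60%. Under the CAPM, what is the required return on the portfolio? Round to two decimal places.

β_P = Σ w_i β_i = 0.49×1.07 + 0.20×0.63 + 0.12×0.61 + 0.19×1.30 = 0.9705
MRP = 8.30% − 4.60% = 3.70%
E(R_P) = R_f + β_P × MRP = 4.60% + 0.9705 × 3.70% = 8.19%

8.19%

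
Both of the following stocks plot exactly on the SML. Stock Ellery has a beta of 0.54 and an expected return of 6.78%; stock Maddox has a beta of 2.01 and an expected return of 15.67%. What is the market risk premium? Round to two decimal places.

6.05%

Both satisfy E(R) = R_f + β·MRP, so the slope of the SML is
MRP = (15.67% − 6.78%) / (2.01 − 0.54) = 8.89% / 1.47 = 6.0476%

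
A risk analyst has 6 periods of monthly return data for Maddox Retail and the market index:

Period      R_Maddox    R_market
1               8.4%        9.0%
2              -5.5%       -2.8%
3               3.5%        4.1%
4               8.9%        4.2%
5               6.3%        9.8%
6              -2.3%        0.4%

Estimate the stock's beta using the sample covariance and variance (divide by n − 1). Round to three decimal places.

1.053

Mean R_i = (8.4 − 5.5 + 3.5 + 8.9 + 6.3 − 2.3) / 6 = 3.2167%
Mean R_m = (9.0 − 2.8 + 4.1 + 4.2 + 9.8 + 0.4) / 6 = 4.1167%
Σ(R_i − R̄_i)(R_m − R̄_m) = 124.0983  ⇒  Cov = 124.0983 / 5 = 24.8197
Σ(R_m − R̄_m)² = 117.8083  ⇒  Var(R_m) = 117.8083 / 5 = 23.5617
β = Cov / Var(R_m) = 24.8197 / 23.5617 = 1.0534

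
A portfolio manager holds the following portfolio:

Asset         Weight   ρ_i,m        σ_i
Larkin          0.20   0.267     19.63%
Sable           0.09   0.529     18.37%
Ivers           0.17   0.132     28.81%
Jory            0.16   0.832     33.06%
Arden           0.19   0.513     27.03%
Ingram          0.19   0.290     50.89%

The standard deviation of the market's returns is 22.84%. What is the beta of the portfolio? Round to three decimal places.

0.543

β_Larkin = 0.267 × 19.63% / 22.84% = 0.2295
β_Sable = 0.529 × 18.37% / 22.84% = 0.4255
β_Ivers = 0.132 × 28.81% / 22.84% = 0.1665
β_Jory = 0.832 × 33.06% / 22.84% = 1.2043
β_Arden = 0.513 × 27.03% / 22.84% = 0.6071
β_Ingram = 0.290 × 50.89% / 22.84% = 0.6462
β_P = Σ w_i β_i = 0.20×0.2295 + 0.09×0.4255 + 0.17×0.1665 + 0.16×1.2043 + 0.19×0.6071 + 0.19×0.6462 = 0.5433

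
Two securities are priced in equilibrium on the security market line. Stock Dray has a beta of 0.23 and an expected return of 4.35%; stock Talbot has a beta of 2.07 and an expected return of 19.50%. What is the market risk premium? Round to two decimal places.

Both satisfy E(R) = R_f + β·MRP, so the slope of the SML is
MRP = (19.50% − 4.35%) / (2.07 − 0.23) = 15.15% / 1.84 = 8.2337%

8.23%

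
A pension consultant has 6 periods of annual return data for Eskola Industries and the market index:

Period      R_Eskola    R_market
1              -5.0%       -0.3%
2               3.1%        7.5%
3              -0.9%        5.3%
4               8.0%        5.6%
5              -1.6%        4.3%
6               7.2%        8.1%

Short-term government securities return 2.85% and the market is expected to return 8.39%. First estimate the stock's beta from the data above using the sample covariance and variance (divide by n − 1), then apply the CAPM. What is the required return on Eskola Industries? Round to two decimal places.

10.42%

Mean R_i = (-5.0 + 3.1 − 0.9 + 8.0 − 1.6 + 7.2) / 6 = 1.8000%
Mean R_m = (-0.3 + 7.5 + 5.3 + 5.6 + 4.3 + 8.1) / 6 = 5.0833%
Σ(R_i − R̄_i)(R_m − R̄_m) = 61.3200  ⇒  Cov = 61.3200 / 5 = 12.2640
Σ(R_m − R̄_m)² = 44.8483  ⇒  Var(R_m) = 44.8483 / 5 = 8.9697
β = Cov / Var(R_m) = 12.2640 / 8.9697 = 1.3673
MRP = 8.39% − 2.85% = 5.54%
E(R) = R_f + β × MRP = 2.85% + 1.3673 × 5.54% = 10.42%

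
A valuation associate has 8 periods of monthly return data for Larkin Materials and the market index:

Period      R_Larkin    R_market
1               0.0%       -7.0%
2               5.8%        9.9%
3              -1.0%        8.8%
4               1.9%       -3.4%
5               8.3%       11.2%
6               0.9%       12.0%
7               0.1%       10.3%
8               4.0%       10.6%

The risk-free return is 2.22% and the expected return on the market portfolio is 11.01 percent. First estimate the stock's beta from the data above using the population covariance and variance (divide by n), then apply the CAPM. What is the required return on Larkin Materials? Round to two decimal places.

3.57%

Mean R_i = (0.0 + 5.8 − 1.0 + 1.9 + 8.3 + 0.9 + 0.1 + 4.0) / 8 = 2.5000%
Mean R_m = (-7.0 + 9.9 + 8.8 − 3.4 + 11.2 + 12.0 + 10.3 + 10.6) / 8 = 6.5500%
Σ(R_i − R̄_i)(R_m − R̄_m) = 58.3500  ⇒  Cov = 58.3500 / 8 = 7.2938
Σ(R_m − R̄_m)² = 380.6800  ⇒  Var(R_m) = 380.6800 / 8 = 47.5850
β = Cov / Var(R_m) = 7.2938 / 47.5850 = 0.1533
MRP = 11.01% − 2.22% = 8.79%
E(R) = R_f + β × MRP = 2.22% + 0.1533 × 8.79% = 3.57%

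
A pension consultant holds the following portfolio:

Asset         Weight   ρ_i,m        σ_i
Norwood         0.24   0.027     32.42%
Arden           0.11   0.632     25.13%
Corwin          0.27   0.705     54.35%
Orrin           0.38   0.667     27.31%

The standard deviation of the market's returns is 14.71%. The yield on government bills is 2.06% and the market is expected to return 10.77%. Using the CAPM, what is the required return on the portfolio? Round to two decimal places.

13.44%

β_Norwood = 0.027 × 32.42% / 14.71% = 0.0595
β_Arden = 0.632 × 25.13% / 14.71% = 1.0797
β_Corwin = 0.705 × 54.35% / 14.71% = 2.6048
β_Orrin = 0.667 × 27.31% / 14.71% = 1.2383
β_P = Σ w_i β_i = 0.24×0.0595 + 0.11×1.0797 + 0.27×2.6048 + 0.38×1.2383 = 1.3069
MRP = 10.77% − 2.06% = 8.71%
E(R_P) = R_f + β_P × MRP = 2.06% + 1.3069 × 8.71% = 13.44%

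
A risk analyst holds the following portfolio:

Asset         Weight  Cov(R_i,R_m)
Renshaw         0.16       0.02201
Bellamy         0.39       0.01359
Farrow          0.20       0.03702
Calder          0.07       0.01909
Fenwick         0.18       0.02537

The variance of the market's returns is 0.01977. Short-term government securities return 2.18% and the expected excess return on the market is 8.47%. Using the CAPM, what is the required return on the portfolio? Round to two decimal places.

11.66%

β_Renshaw = 0.02201 / 0.01977 = 1.1133
β_Bellamy = 0.01359 / 0.01977 = 0.6874
β_Farrow = 0.03702 / 0.01977 = 1.8725
β_Calder = 0.01909 / 0.01977 = 0.9656
β_Fenwick = 0.02537 / 0.01977 = 1.2833
β_P = Σ w_i β_i = 0.16×1.1133 + 0.39×0.6874 + 0.20×1.8725 + 0.07×0.9656 + 0.18×1.2833 = 1.1193
E(R_P) = R_f + β_P × MRP = 2.18% + 1.1193 × 8.47% = 11.66%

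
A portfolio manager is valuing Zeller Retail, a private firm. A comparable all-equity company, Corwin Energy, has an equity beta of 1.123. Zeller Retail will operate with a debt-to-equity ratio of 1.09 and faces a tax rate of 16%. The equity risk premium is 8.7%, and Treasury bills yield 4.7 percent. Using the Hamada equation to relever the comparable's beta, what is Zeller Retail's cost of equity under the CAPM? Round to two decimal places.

23.42%

β_L = β_U × [1 + (1 − t)(D/E)] = 1.123 × [1 + (1 − 0.16) × 1.09]
    = 1.123 × [1 + 0.84 × 1.09] = 1.123 × 1.9156 = 2.1512
E(R) = R_f + β_L × MRP = 4.7% + 2.1512 × 8.7% = 23.42%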